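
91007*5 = 455035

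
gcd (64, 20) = 4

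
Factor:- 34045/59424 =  - 55/96 = - 2^(-5) *3^( - 1)*5^1*11^1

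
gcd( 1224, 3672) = 1224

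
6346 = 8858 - 2512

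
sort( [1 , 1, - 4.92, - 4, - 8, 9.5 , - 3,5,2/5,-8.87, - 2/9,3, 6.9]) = [ - 8.87, - 8 ,-4.92, - 4, - 3, - 2/9 , 2/5, 1 , 1 , 3 , 5, 6.9,  9.5 ]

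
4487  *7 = 31409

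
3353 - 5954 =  - 2601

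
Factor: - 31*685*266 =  - 2^1 * 5^1 * 7^1*19^1*31^1*137^1=- 5648510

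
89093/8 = 89093/8 = 11136.62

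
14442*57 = 823194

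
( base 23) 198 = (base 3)1000120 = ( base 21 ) 1E9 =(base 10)744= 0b1011101000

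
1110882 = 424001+686881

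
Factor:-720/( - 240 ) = 3^1 = 3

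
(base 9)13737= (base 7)36154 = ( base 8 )22205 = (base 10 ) 9349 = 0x2485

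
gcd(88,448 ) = 8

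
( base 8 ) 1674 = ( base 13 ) 587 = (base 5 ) 12311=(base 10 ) 956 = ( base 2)1110111100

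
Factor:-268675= - 5^2*11^1*977^1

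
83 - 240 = -157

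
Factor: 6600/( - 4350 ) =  - 44/29 = -2^2*11^1 * 29^( - 1 ) 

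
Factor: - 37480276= - 2^2*9370069^1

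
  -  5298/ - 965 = 5 + 473/965 = 5.49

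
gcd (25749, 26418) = 3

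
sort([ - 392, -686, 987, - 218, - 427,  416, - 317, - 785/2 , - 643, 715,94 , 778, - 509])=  [-686, - 643, - 509, - 427, - 785/2 ,-392, - 317, - 218,  94, 416, 715, 778,987]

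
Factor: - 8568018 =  - 2^1*3^4* 52889^1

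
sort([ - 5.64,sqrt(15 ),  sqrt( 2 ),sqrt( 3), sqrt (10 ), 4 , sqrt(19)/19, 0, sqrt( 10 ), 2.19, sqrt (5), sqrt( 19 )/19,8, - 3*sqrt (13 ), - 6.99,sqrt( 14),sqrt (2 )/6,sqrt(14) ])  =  [- 3*sqrt( 13), - 6.99,-5.64,0,sqrt(19 ) /19 , sqrt(19 )/19,sqrt( 2)/6,sqrt( 2 ),sqrt( 3),2.19,  sqrt (5 ),sqrt( 10),sqrt( 10 ), sqrt( 14), sqrt(14),sqrt( 15),4, 8 ]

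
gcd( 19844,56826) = 902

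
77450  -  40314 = 37136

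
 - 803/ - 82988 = 803/82988 =0.01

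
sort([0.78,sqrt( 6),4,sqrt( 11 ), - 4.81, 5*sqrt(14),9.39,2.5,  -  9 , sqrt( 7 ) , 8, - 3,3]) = [-9, -4.81,  -  3,0.78,sqrt(6 ),2.5,sqrt( 7),3,sqrt ( 11 ),  4,  8,9.39,5 * sqrt(14) ] 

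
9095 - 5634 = 3461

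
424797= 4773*89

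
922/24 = 461/12  =  38.42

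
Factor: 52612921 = 31^1*1697191^1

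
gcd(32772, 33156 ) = 12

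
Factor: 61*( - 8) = - 488 = - 2^3*61^1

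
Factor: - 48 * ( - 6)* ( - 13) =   -  3744  =  -  2^5*3^2*13^1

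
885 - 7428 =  - 6543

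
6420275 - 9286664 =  - 2866389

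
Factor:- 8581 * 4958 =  - 42544598 = - 2^1*37^1* 67^1 * 8581^1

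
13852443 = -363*( - 38161 )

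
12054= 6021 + 6033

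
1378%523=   332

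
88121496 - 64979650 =23141846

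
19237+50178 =69415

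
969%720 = 249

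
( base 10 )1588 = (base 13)952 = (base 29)1PM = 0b11000110100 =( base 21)3CD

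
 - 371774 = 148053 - 519827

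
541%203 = 135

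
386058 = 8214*47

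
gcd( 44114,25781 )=7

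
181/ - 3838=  - 1+3657/3838 = - 0.05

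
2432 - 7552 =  - 5120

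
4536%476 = 252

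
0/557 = 0 = 0.00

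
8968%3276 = 2416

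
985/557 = 985/557= 1.77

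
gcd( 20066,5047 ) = 1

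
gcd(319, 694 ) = 1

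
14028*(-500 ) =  - 7014000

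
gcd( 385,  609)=7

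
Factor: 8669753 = 29^1*193^1*1549^1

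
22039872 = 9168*2404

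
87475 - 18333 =69142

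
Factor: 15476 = 2^2*53^1*73^1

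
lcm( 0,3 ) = 0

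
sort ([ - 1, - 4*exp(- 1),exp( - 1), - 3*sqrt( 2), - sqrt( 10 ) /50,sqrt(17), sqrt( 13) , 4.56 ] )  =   [ - 3*sqrt( 2), - 4 * exp(  -  1), - 1, - sqrt(10)/50,exp( - 1),sqrt( 13),sqrt( 17 ), 4.56] 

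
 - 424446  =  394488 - 818934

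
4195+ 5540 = 9735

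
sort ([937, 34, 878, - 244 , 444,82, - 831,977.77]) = [ - 831, - 244, 34,82,444,878,937,977.77]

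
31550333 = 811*38903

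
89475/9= 29825/3 = 9941.67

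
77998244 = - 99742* ( - 782 ) 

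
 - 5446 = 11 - 5457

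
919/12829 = 919/12829=   0.07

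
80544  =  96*839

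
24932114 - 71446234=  - 46514120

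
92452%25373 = 16333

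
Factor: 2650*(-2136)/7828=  - 1415100/1957 =- 2^2*3^1*5^2*19^(-1 )*53^1*89^1*103^( - 1)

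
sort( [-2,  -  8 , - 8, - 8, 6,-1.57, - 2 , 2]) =[ -8, - 8, -8 , - 2, -2, - 1.57,  2, 6 ] 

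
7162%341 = 1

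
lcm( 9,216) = 216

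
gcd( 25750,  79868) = 2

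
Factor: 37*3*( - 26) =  - 2886  =  -  2^1*3^1*13^1*37^1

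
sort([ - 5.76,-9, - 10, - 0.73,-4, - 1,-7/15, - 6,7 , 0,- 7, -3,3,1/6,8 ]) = [ - 10, - 9, - 7,-6, -5.76, - 4,-3, - 1, - 0.73, - 7/15, 0 , 1/6,3, 7, 8] 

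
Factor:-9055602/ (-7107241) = 2^1*3^2*17^(-1)*37^1*13597^1*418073^( - 1)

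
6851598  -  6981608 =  - 130010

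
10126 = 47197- 37071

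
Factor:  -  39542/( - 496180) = 2^(- 1 )*5^(-1 )*17^1*1163^1*24809^( - 1)= 19771/248090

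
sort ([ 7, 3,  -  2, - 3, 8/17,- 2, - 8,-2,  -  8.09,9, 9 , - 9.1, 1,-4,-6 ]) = [- 9.1,  -  8.09, - 8 , - 6,  -  4,- 3, - 2, - 2, -2, 8/17, 1,3, 7,  9, 9]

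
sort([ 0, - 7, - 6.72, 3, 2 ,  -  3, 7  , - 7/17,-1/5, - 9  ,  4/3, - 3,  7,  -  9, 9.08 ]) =[ - 9, - 9,-7, - 6.72, - 3,  -  3,-7/17,- 1/5, 0,4/3,2, 3, 7, 7,9.08]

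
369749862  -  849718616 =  - 479968754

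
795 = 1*795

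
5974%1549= 1327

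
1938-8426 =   -  6488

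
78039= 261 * 299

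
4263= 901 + 3362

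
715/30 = 23 + 5/6 = 23.83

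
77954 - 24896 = 53058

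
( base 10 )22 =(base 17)15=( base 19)13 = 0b10110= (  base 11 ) 20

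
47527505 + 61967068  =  109494573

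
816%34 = 0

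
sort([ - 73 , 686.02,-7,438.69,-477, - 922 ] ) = [ - 922,-477,-73, - 7, 438.69,686.02]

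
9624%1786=694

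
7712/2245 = 7712/2245 = 3.44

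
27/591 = 9/197 = 0.05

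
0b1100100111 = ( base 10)807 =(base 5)11212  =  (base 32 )p7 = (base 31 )Q1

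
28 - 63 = - 35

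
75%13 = 10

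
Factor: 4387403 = 47^1*277^1 *337^1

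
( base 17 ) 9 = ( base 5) 14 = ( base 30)9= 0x9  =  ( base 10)9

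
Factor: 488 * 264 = 128832  =  2^6 * 3^1  *11^1*61^1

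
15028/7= 15028/7 =2146.86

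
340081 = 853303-513222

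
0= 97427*0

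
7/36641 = 7/36641 = 0.00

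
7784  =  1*7784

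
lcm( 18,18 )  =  18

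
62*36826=2283212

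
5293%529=3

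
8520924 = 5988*1423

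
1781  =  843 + 938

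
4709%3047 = 1662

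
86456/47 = 86456/47 = 1839.49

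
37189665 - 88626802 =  - 51437137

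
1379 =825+554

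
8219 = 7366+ 853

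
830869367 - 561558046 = 269311321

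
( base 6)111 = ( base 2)101011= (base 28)1f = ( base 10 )43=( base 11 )3A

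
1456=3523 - 2067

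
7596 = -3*( - 2532 )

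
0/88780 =0 = 0.00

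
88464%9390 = 3954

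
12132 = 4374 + 7758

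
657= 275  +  382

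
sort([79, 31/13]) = [31/13,79]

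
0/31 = 0 = 0.00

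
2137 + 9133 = 11270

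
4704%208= 128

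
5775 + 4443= 10218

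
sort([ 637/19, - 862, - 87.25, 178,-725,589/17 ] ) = [- 862, - 725,-87.25, 637/19,589/17 , 178]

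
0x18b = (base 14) 203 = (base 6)1455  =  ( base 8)613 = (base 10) 395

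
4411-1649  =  2762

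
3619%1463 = 693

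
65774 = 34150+31624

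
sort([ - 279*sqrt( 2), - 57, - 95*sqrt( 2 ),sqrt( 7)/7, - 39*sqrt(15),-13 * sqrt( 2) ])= [ - 279*sqrt (2), - 39*sqrt( 15),-95 * sqrt( 2),  -  57, - 13 * sqrt( 2) , sqrt( 7)/7]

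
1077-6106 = -5029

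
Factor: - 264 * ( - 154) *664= 2^7*3^1*7^1*11^2*83^1 = 26995584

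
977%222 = 89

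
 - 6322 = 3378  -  9700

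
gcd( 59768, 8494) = 62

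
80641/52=1550+41/52 = 1550.79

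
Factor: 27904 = 2^8*109^1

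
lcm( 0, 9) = 0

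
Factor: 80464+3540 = 2^2*21001^1 = 84004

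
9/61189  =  9/61189  =  0.00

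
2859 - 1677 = 1182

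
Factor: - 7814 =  - 2^1*3907^1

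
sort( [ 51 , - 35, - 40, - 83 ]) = [-83, - 40 , - 35, 51 ] 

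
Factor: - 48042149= - 67^1*717047^1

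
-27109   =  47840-74949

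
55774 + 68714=124488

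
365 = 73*5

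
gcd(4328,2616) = 8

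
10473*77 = 806421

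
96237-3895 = 92342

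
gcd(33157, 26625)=71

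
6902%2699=1504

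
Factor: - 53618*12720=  - 2^5*3^1*5^1*17^1 * 19^1*53^1*83^1= - 682020960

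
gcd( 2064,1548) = 516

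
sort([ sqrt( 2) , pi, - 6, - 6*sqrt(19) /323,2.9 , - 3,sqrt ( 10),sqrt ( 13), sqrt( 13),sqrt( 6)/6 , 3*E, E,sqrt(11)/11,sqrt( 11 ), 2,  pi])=[  -  6 ,-3, - 6 * sqrt( 19)/323,sqrt(11 )/11,sqrt( 6)/6, sqrt (2),  2, E, 2.9, pi , pi,sqrt( 10) , sqrt( 11) , sqrt(13) , sqrt (13 ),3*E]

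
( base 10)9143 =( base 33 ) 8D2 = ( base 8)21667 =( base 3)110112122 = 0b10001110110111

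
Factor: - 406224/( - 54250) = 2^3*3^2* 5^( - 3 )*13^1 = 936/125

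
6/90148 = 3/45074 = 0.00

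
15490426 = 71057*218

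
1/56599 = 1/56599 = 0.00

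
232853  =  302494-69641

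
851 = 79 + 772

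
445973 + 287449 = 733422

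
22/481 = 22/481 = 0.05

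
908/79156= 227/19789= 0.01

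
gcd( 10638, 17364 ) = 6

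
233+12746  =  12979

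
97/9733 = 97/9733 = 0.01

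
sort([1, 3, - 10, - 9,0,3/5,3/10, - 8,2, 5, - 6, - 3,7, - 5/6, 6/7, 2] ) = [-10, - 9,-8, -6, - 3, - 5/6,0 , 3/10,3/5,6/7,  1, 2, 2,3, 5,7] 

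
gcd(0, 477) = 477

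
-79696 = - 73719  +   - 5977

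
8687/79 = 8687/79 = 109.96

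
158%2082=158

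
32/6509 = 32/6509 = 0.00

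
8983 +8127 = 17110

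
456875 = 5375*85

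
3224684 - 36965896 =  - 33741212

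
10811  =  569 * 19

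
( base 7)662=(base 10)338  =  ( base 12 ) 242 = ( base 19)hf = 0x152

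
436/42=10 + 8/21=10.38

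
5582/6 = 2791/3=930.33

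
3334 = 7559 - 4225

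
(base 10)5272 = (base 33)4rp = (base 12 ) 3074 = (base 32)54o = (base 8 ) 12230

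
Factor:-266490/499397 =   -  2^1*3^4*5^1 *7^1 * 47^1*499397^( - 1)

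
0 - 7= - 7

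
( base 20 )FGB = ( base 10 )6331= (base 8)14273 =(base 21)E7A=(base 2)1100010111011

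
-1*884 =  - 884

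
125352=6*20892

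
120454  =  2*60227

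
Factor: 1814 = 2^1*907^1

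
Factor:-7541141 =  - 7541141^1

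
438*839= 367482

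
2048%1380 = 668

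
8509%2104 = 93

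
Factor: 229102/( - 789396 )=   -  114551/394698 =- 2^( - 1)*3^( -1)  *19^1  *  157^ (-1)*419^( - 1) * 6029^1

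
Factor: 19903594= 2^1*113^1*  88069^1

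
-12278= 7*( - 1754 ) 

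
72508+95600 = 168108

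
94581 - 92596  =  1985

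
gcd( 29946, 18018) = 42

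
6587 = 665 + 5922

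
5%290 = 5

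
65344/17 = 3843 + 13/17  =  3843.76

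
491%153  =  32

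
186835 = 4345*43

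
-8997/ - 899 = 8997/899 = 10.01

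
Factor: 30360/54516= 230/413= 2^1*5^1 * 7^ (-1)*23^1*59^( - 1)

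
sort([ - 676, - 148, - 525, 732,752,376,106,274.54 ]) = [ - 676, - 525, - 148, 106,274.54, 376, 732,752]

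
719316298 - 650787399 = 68528899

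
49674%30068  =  19606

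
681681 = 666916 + 14765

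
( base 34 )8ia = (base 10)9870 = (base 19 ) 1869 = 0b10011010001110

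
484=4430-3946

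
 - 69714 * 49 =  - 3415986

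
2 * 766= 1532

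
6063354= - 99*( - 61246) 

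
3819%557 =477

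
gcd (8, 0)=8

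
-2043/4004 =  -2043/4004 = - 0.51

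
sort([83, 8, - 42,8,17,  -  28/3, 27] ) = [ - 42, - 28/3,8,8, 17,27, 83 ] 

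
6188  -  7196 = - 1008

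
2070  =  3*690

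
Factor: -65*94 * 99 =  - 604890 = - 2^1*3^2*5^1*11^1*13^1*47^1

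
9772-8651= 1121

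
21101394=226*93369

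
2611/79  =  2611/79 = 33.05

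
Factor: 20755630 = 2^1*5^1*7^1*296509^1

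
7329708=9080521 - 1750813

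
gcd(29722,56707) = 7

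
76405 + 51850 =128255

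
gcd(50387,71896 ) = 1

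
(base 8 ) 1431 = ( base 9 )1071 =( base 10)793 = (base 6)3401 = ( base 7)2212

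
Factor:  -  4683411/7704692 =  - 2^(-2)*3^2 * 59^ (  -  1)*32647^( - 1)*520379^1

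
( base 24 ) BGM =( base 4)1221112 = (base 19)icg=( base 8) 15126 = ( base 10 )6742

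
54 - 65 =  - 11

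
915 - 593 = 322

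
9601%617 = 346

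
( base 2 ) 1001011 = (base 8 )113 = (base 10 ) 75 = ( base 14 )55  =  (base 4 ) 1023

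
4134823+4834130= 8968953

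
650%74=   58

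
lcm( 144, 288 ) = 288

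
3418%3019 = 399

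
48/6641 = 48/6641=0.01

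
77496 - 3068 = 74428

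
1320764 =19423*68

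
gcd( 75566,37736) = 2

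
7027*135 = 948645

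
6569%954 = 845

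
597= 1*597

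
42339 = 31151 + 11188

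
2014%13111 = 2014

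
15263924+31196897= 46460821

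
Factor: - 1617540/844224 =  - 134795/70352 = -2^( -4 )*5^1 *4397^( - 1)*26959^1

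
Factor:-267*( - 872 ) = 2^3*3^1*89^1 * 109^1 = 232824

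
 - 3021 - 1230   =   -4251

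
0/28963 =0= 0.00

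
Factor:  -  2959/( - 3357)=3^ ( - 2 )*11^1*269^1 *373^( - 1 )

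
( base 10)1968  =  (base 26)2ni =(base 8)3660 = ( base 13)B85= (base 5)30333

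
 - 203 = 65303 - 65506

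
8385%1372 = 153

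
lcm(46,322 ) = 322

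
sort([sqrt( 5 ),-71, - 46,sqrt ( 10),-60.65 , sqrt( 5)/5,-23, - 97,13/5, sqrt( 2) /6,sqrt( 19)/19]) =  [  -  97, - 71, - 60.65, - 46, - 23,sqrt( 19)/19, sqrt( 2)/6, sqrt(5)/5, sqrt( 5),13/5, sqrt(10 )] 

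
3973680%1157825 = 500205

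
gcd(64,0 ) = 64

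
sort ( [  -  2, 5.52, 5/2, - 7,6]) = [  -  7,-2,5/2, 5.52,6 ] 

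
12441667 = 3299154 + 9142513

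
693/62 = 693/62 = 11.18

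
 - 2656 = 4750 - 7406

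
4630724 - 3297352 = 1333372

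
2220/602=1110/301 = 3.69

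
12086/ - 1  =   - 12086/1 =-12086.00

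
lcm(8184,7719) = 679272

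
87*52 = 4524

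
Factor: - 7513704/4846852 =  - 1878426/1211713 = -2^1*3^2*11^1*37^( - 1 )*53^1*179^1*32749^(- 1)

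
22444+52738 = 75182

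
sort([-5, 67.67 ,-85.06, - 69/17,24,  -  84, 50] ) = [-85.06,-84, - 5, - 69/17,24,50,67.67 ]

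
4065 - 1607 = 2458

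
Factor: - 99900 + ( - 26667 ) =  - 126567 = -3^2*7^3*41^1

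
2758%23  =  21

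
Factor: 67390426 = 2^1*33695213^1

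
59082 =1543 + 57539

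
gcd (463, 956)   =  1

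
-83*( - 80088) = 6647304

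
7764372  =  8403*924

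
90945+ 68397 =159342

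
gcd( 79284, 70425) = 3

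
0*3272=0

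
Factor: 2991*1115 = 3334965 =3^1*5^1*223^1*997^1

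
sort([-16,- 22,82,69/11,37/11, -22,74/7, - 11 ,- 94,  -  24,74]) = [-94, - 24,-22 ,-22, - 16, - 11,37/11, 69/11,74/7 , 74, 82] 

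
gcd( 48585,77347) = 1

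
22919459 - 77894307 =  - 54974848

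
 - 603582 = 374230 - 977812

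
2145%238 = 3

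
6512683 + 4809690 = 11322373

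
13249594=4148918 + 9100676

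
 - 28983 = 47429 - 76412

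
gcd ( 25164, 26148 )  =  12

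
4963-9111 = -4148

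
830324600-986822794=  - 156498194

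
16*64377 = 1030032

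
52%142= 52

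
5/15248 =5/15248= 0.00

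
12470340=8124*1535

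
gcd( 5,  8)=1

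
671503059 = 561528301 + 109974758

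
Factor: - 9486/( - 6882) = 3^1*17^1*37^( - 1) = 51/37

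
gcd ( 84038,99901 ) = 1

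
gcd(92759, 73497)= 1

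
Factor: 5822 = 2^1 * 41^1 *71^1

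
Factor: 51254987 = 7^1*151^1 * 48491^1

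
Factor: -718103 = - 443^1*1621^1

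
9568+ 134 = 9702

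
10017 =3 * 3339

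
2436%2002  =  434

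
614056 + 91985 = 706041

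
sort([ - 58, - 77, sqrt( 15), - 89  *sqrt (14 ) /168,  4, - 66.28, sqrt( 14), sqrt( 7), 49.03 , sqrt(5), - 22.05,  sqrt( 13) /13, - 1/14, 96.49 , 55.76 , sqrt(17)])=[-77, - 66.28, - 58,  -  22.05,  -  89 * sqrt(14)/168,  -  1/14, sqrt( 13)/13, sqrt( 5), sqrt( 7),sqrt( 14), sqrt ( 15 ), 4, sqrt( 17 ), 49.03 , 55.76,96.49]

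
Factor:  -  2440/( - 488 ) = 5^1 = 5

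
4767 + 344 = 5111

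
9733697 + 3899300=13632997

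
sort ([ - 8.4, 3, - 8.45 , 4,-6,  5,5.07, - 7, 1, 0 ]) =[ - 8.45, - 8.4, - 7, - 6,0,  1 , 3, 4,  5, 5.07 ]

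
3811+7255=11066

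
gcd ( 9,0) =9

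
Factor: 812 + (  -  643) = 169 = 13^2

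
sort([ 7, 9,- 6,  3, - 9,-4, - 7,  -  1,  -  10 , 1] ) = [ - 10, - 9,-7, - 6,  -  4, - 1, 1,  3, 7, 9 ]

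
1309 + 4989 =6298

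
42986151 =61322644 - 18336493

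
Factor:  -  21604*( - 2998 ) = 64768792= 2^3*11^1*491^1*1499^1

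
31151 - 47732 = - 16581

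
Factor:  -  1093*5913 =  - 3^4*73^1  *  1093^1 = -6462909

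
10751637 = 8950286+1801351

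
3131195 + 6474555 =9605750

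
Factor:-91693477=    - 91693477^1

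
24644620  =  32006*770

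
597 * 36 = 21492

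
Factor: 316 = 2^2*79^1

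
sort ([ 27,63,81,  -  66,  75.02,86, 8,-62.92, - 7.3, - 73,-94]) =[ - 94, - 73,- 66, - 62.92,-7.3,8,27, 63,75.02,81,86] 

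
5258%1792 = 1674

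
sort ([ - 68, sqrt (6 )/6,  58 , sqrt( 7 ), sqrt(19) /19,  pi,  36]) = [ - 68,  sqrt( 19 )/19,sqrt( 6)/6,  sqrt( 7),pi,36, 58]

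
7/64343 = 7/64343 =0.00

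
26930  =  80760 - 53830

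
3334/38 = 1667/19 = 87.74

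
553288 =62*8924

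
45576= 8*5697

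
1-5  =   - 4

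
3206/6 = 534+1/3=534.33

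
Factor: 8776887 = 3^1*7^1*417947^1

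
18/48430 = 9/24215 = 0.00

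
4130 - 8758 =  - 4628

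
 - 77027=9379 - 86406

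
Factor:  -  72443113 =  -4691^1*15443^1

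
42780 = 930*46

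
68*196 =13328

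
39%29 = 10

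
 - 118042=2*(  -  59021)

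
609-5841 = -5232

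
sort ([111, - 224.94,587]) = [ - 224.94,111, 587]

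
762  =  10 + 752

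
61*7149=436089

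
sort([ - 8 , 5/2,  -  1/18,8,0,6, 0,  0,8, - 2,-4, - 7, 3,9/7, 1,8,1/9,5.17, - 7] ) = [ - 8,  -  7,-7, - 4, - 2, - 1/18, 0,  0,0, 1/9,1, 9/7,5/2 , 3,5.17,6, 8,8, 8]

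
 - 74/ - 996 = 37/498 = 0.07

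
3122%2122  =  1000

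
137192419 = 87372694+49819725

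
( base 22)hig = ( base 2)10000111000000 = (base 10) 8640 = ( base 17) 1CF4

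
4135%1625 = 885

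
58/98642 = 29/49321 = 0.00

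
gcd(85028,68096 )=4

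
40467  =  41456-989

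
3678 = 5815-2137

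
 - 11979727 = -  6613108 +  - 5366619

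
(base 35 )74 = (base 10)249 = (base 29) 8h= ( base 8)371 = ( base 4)3321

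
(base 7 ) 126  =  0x45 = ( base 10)69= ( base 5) 234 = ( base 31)27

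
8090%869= 269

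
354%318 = 36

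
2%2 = 0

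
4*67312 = 269248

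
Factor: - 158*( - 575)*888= 80674800 = 2^4 * 3^1*5^2*23^1*37^1*79^1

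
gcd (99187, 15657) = 1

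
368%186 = 182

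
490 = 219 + 271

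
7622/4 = 3811/2  =  1905.50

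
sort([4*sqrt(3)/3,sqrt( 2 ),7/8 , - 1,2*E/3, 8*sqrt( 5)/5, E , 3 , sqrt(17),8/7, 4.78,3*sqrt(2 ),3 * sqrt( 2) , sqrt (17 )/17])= [  -  1,sqrt(17)/17,7/8,8/7, sqrt(2),2* E/3,4*sqrt( 3)/3 , E,3,8*sqrt( 5)/5,sqrt( 17),3 *sqrt (2 ),3*sqrt( 2),4.78]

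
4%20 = 4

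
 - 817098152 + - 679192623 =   -  1496290775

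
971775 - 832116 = 139659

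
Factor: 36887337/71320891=3^2*151^1*281^(-1)* 27143^1*253811^( - 1)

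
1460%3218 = 1460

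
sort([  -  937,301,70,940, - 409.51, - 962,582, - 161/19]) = [ - 962, - 937, - 409.51, - 161/19,70, 301,582,940 ]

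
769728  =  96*8018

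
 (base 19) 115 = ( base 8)601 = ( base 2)110000001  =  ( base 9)467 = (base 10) 385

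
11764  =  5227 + 6537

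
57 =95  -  38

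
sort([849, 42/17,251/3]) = [ 42/17,251/3, 849 ]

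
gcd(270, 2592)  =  54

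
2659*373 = 991807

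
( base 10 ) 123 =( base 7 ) 234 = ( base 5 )443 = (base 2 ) 1111011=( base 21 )5I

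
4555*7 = 31885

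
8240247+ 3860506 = 12100753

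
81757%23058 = 12583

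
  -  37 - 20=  - 57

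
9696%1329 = 393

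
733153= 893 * 821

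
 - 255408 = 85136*( - 3 ) 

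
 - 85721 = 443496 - 529217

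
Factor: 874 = 2^1 * 19^1 * 23^1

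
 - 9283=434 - 9717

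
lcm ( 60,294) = 2940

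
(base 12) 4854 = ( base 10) 8128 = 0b1111111000000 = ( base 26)C0G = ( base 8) 17700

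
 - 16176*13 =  - 210288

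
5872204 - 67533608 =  - 61661404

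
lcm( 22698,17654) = 158886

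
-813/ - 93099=271/31033 = 0.01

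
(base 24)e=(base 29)e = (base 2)1110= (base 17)E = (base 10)14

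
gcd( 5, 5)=5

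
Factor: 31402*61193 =1921582586 = 2^1*7^1*11^1 * 2243^1 * 5563^1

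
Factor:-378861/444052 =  - 54123/63436 = -2^( - 2)* 3^1 * 15859^ ( - 1 )*18041^1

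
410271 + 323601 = 733872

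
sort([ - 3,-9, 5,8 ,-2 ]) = [ - 9, - 3, - 2,5,8 ]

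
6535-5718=817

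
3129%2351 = 778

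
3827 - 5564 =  - 1737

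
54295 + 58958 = 113253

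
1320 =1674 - 354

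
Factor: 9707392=2^7*181^1*419^1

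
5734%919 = 220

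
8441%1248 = 953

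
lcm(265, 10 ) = 530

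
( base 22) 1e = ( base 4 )210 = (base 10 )36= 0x24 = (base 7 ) 51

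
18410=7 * 2630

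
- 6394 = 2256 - 8650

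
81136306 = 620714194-539577888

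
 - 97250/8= -12157 + 3/4 =-12156.25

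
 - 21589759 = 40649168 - 62238927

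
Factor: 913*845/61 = 771485/61 = 5^1 * 11^1*13^2 * 61^( -1 )*83^1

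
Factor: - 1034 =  - 2^1*11^1*47^1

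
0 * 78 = 0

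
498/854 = 249/427 = 0.58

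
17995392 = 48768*369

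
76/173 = 76/173= 0.44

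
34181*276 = 9433956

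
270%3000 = 270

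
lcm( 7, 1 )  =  7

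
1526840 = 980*1558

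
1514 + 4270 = 5784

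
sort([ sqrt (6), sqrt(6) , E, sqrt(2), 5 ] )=[sqrt(2),sqrt( 6), sqrt(6), E,5 ]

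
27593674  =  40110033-12516359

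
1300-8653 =  -  7353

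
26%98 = 26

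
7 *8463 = 59241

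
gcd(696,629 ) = 1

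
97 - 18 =79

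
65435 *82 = 5365670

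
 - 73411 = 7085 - 80496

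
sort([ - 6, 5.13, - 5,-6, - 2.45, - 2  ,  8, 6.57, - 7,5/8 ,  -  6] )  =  [ - 7, - 6, - 6, - 6, - 5, - 2.45, - 2,5/8,5.13 , 6.57,8]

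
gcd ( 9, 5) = 1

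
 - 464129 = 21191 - 485320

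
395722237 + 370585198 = 766307435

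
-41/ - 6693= 41/6693=0.01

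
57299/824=69 + 443/824 =69.54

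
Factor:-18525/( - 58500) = 2^ (- 2 )*3^( - 1)*5^( - 1)*19^1 = 19/60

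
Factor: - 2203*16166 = - 35613698  =  - 2^1*59^1* 137^1*2203^1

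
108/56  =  27/14 = 1.93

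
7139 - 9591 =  - 2452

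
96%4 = 0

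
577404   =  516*1119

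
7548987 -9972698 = - 2423711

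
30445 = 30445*1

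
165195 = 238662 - 73467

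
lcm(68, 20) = 340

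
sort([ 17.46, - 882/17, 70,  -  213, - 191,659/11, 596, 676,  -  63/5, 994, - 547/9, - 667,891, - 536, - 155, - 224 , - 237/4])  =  [ - 667 , - 536,-224, - 213, - 191, - 155, - 547/9, - 237/4, - 882/17, - 63/5,17.46,659/11, 70,596,676 , 891,994] 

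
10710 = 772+9938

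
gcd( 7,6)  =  1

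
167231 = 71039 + 96192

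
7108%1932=1312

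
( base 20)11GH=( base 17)1D3G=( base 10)8737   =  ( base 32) 8H1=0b10001000100001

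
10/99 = 10/99  =  0.10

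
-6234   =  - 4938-1296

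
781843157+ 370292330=1152135487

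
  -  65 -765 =-830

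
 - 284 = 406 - 690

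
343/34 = 10+3/34 =10.09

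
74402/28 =2657 + 3/14 =2657.21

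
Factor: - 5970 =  - 2^1*3^1*5^1 * 199^1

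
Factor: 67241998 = 2^1*33620999^1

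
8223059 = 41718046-33494987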